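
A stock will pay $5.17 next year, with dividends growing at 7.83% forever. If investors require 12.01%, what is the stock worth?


Formula: P = D1 / (r - g)
Spread: r - g = 0.1201 - 0.0783 = 0.0418
Substituting: P = $5.17 / 0.0418
P = $123.68

$123.68


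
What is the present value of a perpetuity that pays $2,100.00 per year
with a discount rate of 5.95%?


Formula: PV = C / r
Substituting: PV = $2,100.00 / 0.0595
PV = $35,294.12

$35,294.12


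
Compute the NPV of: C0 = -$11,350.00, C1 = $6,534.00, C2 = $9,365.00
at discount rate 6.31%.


Formula: NPV = C0 + C1/(1+r) + C2/(1+r)^2
Discount C1: $6,534.00 / (1 + 0.0631) = $6,146.18
Discount C2: $9,365.00 / (1 + 0.0631)^2 = $8,286.28
NPV = -$11,350.00 + $6,146.18 + $8,286.28 = $3,082.46

$3,082.46


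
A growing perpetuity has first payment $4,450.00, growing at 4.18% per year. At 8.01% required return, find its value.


Formula: PV = C / (r - g)
Spread: r - g = 0.0801 - 0.0418 = 0.0383
Substituting: PV = $4,450.00 / 0.0383
PV = $116,187.99

$116,187.99


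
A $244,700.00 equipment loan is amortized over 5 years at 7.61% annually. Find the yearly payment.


Formula: PMT = PV * r / (1 - (1+r)^(-n))
Denominator: 1 - (1 + 0.0761)^(-5) = 0.306994
Numerator: $244,700.00 * 0.0761 = 18621.67
PMT = 18621.67 / 0.306994 = $60,658.04

$60,658.04


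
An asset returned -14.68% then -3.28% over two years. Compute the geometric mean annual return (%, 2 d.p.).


Formula: Geometric mean = ((1+r1)*(1+r2))^(1/2) - 1
Product: (1 + -0.1468) * (1 + -0.0328) = 0.8532 * 0.9672 = 0.825215
Square root: 0.825215^0.5 = 0.908413
Geometric mean = 0.908413 - 1 = -0.091587
As percentage: -9.16%

-9.16%


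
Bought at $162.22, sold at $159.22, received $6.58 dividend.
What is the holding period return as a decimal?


Formula: HPR = (P1 - P0 + D) / P0
Gain: $159.22 - $162.22 + $6.58 = $3.58
HPR = $3.58 / $162.22 = 0.0221

0.0221


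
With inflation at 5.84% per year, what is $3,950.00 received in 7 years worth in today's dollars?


Formula: Real value = nominal / (1 + inflation)^years
Price level: (1 + 0.0584)^7 = 1.487815
Real value = $3,950.00 / 1.487815 = $2,654.90

$2,654.90


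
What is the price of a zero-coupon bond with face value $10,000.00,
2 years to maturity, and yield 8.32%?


Formula: Price = FV / (1 + r)^n
Substituting: Price = $10,000.00 / (1 + 0.0832)^2
Discount factor: (1.0832)^2 = 1.173322
Price = $10,000.00 / 1.173322 = $8,522.81

$8,522.81


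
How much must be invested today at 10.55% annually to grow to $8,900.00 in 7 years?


Formula: PV = FV / (1 + r)^n
Substituting: PV = $8,900.00 / (1 + 0.1055)^7
Discount factor: (1.1055)^7 = 2.017954
PV = $8,900.00 / 2.017954 = $4,410.41

$4,410.41


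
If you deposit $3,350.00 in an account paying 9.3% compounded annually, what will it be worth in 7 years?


Formula: FV = P * (1 + r)^n
Substituting: FV = $3,350.00 * (1 + 0.093)^7
Growth factor: (1.093)^7 = 1.86355
FV = $3,350.00 * 1.86355 = $6,242.89

$6,242.89


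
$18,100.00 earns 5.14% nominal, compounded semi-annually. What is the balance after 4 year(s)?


Formula: FV = P * (1 + r/m)^(m*t)
Period rate: r/m = 0.0514 / 2 = 0.0257
Total periods: m*t = 2 * 4 = 8
Growth factor: (1 + 0.0257)^8 = 1.225075
FV = $18,100.00 * 1.225075 = $22,173.87

$22,173.87


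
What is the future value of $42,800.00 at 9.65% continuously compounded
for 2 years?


Formula: FV = P * e^(r*t)
Exponent: r*t = 0.0965 * 2 = 0.193
e^(0.193) = 1.212883
FV = $42,800.00 * 1.212883 = $51,911.38

$51,911.38


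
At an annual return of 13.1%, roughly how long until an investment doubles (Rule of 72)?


Formula: Years ≈ 72 / r
Substituting: Years ≈ 72 / 13.1
Years ≈ 5.5

5.5 years


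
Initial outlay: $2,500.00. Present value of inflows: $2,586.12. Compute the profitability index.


Formula: PI = PV(cash flows) / initial investment
Substituting: PI = $2,586.12 / $2,500.00
PI = 1.0344

1.0344


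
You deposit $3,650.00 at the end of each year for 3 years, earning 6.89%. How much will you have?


Formula: FV = PMT * ((1+r)^n - 1) / r
Growth factor: (1 + 0.0689)^3 = 1.221269
Numerator: 1.221269 - 1 = 0.221269
FV = $3,650.00 * 0.221269 / 0.0689 = $11,721.78

$11,721.78


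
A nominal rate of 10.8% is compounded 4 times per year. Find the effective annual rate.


Formula: EAR = (1 + r/m)^m - 1
Period rate: r/m = 0.108 / 4 = 0.027
Compounding: (1 + 0.027)^4 = 1.112453
EAR = 1.112453 - 1 = 0.112453

0.112453


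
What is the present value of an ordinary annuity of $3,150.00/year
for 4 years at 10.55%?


Formula: PV = PMT * (1 - (1+r)^(-n)) / r
Discount factor: (1 + 0.1055)^(-4) = 0.669522
Bracket: 1 - 0.669522 = 0.330478
PV = $3,150.00 * 0.330478 / 0.1055 = $9,867.35

$9,867.35


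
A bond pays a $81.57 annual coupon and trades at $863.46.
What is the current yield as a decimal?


Formula: Current yield = annual coupon / price
Substituting: CY = $81.57 / $863.46
CY = 0.094469

0.094469


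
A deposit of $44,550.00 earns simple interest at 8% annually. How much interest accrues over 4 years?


Formula: I = P * r * t
Substituting: I = $44,550.00 * 0.08 * 4
Step: I = $44,550.00 * 0.32
I = $14,256.00

$14,256.00


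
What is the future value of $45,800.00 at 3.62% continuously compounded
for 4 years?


Formula: FV = P * e^(r*t)
Exponent: r*t = 0.0362 * 4 = 0.1448
e^(0.1448) = 1.155808
FV = $45,800.00 * 1.155808 = $52,936.02

$52,936.02


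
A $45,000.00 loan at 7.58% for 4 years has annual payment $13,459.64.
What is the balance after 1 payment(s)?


Formula: Balance = PV*(1+r)^k - PMT*((1+r)^k - 1)/r
Growth: (1 + 0.0758)^1 = 1.0758
Accumulated factor: ((1+r)^k - 1)/r = 1.0
Balance = $45,000.00 * 1.0758 - $13,459.64 * 1.0
Balance = $34,951.36

$34,951.36


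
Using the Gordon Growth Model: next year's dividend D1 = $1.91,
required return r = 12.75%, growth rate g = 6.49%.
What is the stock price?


Formula: P = D1 / (r - g)
Spread: r - g = 0.1275 - 0.0649 = 0.0626
Substituting: P = $1.91 / 0.0626
P = $30.51

$30.51


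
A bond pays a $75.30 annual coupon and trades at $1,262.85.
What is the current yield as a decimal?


Formula: Current yield = annual coupon / price
Substituting: CY = $75.30 / $1,262.85
CY = 0.059627

0.059627


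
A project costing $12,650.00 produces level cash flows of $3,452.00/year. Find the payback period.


Formula: Payback = investment / annual cash flow
Substituting: Payback = $12,650.00 / $3,452.00
Payback = 3.6645 years

3.6645 years


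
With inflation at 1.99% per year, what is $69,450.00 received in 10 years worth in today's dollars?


Formula: Real value = nominal / (1 + inflation)^years
Price level: (1 + 0.0199)^10 = 1.2178
Real value = $69,450.00 / 1.2178 = $57,029.08

$57,029.08


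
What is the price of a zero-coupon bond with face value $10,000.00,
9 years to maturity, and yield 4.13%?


Formula: Price = FV / (1 + r)^n
Substituting: Price = $10,000.00 / (1 + 0.0413)^9
Discount factor: (1.0413)^9 = 1.439404
Price = $10,000.00 / 1.439404 = $6,947.32

$6,947.32


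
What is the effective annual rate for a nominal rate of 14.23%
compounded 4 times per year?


Formula: EAR = (1 + r/m)^m - 1
Period rate: r/m = 0.1423 / 4 = 0.035575
Compounding: (1 + 0.035575)^4 = 1.150075
EAR = 1.150075 - 1 = 0.150075

0.150075


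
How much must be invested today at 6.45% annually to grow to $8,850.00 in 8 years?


Formula: PV = FV / (1 + r)^n
Substituting: PV = $8,850.00 / (1 + 0.0645)^8
Discount factor: (1.0645)^8 = 1.64879
PV = $8,850.00 / 1.64879 = $5,367.57

$5,367.57


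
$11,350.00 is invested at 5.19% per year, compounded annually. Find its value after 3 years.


Formula: FV = P * (1 + r)^n
Substituting: FV = $11,350.00 * (1 + 0.0519)^3
Growth factor: (1.0519)^3 = 1.163921
FV = $11,350.00 * 1.163921 = $13,210.50

$13,210.50


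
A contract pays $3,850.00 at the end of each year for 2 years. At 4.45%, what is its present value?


Formula: PV = PMT * (1 - (1+r)^(-n)) / r
Discount factor: (1 + 0.0445)^(-2) = 0.916607
Bracket: 1 - 0.916607 = 0.083393
PV = $3,850.00 * 0.083393 / 0.0445 = $7,214.91

$7,214.91


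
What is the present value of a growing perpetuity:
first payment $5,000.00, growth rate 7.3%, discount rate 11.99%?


Formula: PV = C / (r - g)
Spread: r - g = 0.1199 - 0.073 = 0.0469
Substituting: PV = $5,000.00 / 0.0469
PV = $106,609.81

$106,609.81


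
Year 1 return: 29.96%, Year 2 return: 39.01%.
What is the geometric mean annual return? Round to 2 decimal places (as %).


Formula: Geometric mean = ((1+r1)*(1+r2))^(1/2) - 1
Product: (1 + 0.2996) * (1 + 0.3901) = 1.2996 * 1.3901 = 1.806574
Square root: 1.806574^0.5 = 1.344089
Geometric mean = 1.344089 - 1 = 0.344089
As percentage: 34.41%

34.41%


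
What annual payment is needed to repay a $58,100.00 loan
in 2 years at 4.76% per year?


Formula: PMT = PV * r / (1 - (1+r)^(-n))
Denominator: 1 - (1 + 0.0476)^(-2) = 0.08881
Numerator: $58,100.00 * 0.0476 = 2765.56
PMT = 2765.56 / 0.08881 = $31,140.24

$31,140.24


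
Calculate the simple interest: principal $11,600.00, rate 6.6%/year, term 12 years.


Formula: I = P * r * t
Substituting: I = $11,600.00 * 0.066 * 12
Step: I = $11,600.00 * 0.792
I = $9,187.20

$9,187.20


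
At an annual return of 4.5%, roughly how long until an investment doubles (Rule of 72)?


Formula: Years ≈ 72 / r
Substituting: Years ≈ 72 / 4.5
Years ≈ 16.0

16.0 years


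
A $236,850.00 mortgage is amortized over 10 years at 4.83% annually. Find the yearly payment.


Formula: PMT = PV * r / (1 - (1+r)^(-n))
Denominator: 1 - (1 + 0.0483)^(-10) = 0.376058
Numerator: $236,850.00 * 0.0483 = 11439.855
PMT = 11439.855 / 0.376058 = $30,420.44

$30,420.44


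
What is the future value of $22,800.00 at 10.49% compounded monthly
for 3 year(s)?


Formula: FV = P * (1 + r/m)^(m*t)
Period rate: r/m = 0.1049 / 12 = 0.008742
Total periods: m*t = 12 * 3 = 36
Growth factor: (1 + 0.008742)^36 = 1.367976
FV = $22,800.00 * 1.367976 = $31,189.86

$31,189.86


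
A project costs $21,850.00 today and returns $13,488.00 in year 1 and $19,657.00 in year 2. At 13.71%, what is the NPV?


Formula: NPV = C0 + C1/(1+r) + C2/(1+r)^2
Discount C1: $13,488.00 / (1 + 0.1371) = $11,861.75
Discount C2: $19,657.00 / (1 + 0.1371)^2 = $15,202.67
NPV = -$21,850.00 + $11,861.75 + $15,202.67 = $5,214.43

$5,214.43


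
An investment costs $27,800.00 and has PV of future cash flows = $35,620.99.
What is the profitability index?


Formula: PI = PV(cash flows) / initial investment
Substituting: PI = $35,620.99 / $27,800.00
PI = 1.2813

1.2813


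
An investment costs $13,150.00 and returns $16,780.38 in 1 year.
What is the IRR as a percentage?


Formula: IRR = C1/C0 - 1
Substituting: IRR = $16,780.38 / $13,150.00 - 1
Ratio: 1.276075 - 1 = 0.276075
IRR = 27.6075%

27.6075%


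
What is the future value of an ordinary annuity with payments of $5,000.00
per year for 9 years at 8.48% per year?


Formula: FV = PMT * ((1+r)^n - 1) / r
Growth factor: (1 + 0.0848)^9 = 2.080401
Numerator: 2.080401 - 1 = 1.080401
FV = $5,000.00 * 1.080401 / 0.0848 = $63,702.90

$63,702.90


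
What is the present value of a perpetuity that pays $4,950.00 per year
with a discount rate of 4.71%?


Formula: PV = C / r
Substituting: PV = $4,950.00 / 0.0471
PV = $105,095.54

$105,095.54


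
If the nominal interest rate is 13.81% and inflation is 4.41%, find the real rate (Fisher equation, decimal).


Formula: (1 + r_real) = (1 + r_nom) / (1 + inflation)
Substituting: (1 + r_real) = 1.1381 / 1.0441
(1 + r_real) = 1.09003
r_real = 1.09003 - 1 = 0.09003

0.09003


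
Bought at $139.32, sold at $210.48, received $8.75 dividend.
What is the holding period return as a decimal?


Formula: HPR = (P1 - P0 + D) / P0
Gain: $210.48 - $139.32 + $8.75 = $79.91
HPR = $79.91 / $139.32 = 0.5736

0.5736


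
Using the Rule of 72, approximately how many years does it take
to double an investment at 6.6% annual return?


Formula: Years ≈ 72 / r
Substituting: Years ≈ 72 / 6.6
Years ≈ 10.9

10.9 years


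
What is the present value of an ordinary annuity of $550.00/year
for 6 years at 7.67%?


Formula: PV = PMT * (1 - (1+r)^(-n)) / r
Discount factor: (1 + 0.0767)^(-6) = 0.641847
Bracket: 1 - 0.641847 = 0.358153
PV = $550.00 * 0.358153 / 0.0767 = $2,568.24

$2,568.24


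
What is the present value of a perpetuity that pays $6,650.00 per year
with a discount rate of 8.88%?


Formula: PV = C / r
Substituting: PV = $6,650.00 / 0.0888
PV = $74,887.39

$74,887.39


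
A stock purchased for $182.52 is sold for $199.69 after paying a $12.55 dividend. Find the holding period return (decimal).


Formula: HPR = (P1 - P0 + D) / P0
Gain: $199.69 - $182.52 + $12.55 = $29.72
HPR = $29.72 / $182.52 = 0.1628

0.1628


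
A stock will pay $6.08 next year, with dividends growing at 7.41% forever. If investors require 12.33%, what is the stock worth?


Formula: P = D1 / (r - g)
Spread: r - g = 0.1233 - 0.0741 = 0.0492
Substituting: P = $6.08 / 0.0492
P = $123.58

$123.58


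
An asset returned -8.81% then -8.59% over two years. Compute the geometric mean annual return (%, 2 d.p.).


Formula: Geometric mean = ((1+r1)*(1+r2))^(1/2) - 1
Product: (1 + -0.0881) * (1 + -0.0859) = 0.9119 * 0.9141 = 0.833568
Square root: 0.833568^0.5 = 0.912999
Geometric mean = 0.912999 - 1 = -0.087001
As percentage: -8.70%

-8.70%


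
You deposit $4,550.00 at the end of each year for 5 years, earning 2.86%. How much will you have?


Formula: FV = PMT * ((1+r)^n - 1) / r
Growth factor: (1 + 0.0286)^5 = 1.151417
Numerator: 1.151417 - 1 = 0.151417
FV = $4,550.00 * 0.151417 / 0.0286 = $24,089.05

$24,089.05


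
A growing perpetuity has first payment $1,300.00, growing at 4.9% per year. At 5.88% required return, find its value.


Formula: PV = C / (r - g)
Spread: r - g = 0.0588 - 0.049 = 0.0098
Substituting: PV = $1,300.00 / 0.0098
PV = $132,653.06

$132,653.06


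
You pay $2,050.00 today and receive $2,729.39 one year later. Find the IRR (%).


Formula: IRR = C1/C0 - 1
Substituting: IRR = $2,729.39 / $2,050.00 - 1
Ratio: 1.33141 - 1 = 0.33141
IRR = 33.141%

33.141%


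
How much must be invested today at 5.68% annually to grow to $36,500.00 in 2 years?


Formula: PV = FV / (1 + r)^n
Substituting: PV = $36,500.00 / (1 + 0.0568)^2
Discount factor: (1.0568)^2 = 1.116826
PV = $36,500.00 / 1.116826 = $32,681.90

$32,681.90


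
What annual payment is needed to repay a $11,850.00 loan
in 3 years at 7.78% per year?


Formula: PMT = PV * r / (1 - (1+r)^(-n))
Denominator: 1 - (1 + 0.0778)^(-3) = 0.201297
Numerator: $11,850.00 * 0.0778 = 921.93
PMT = 921.93 / 0.201297 = $4,579.96

$4,579.96


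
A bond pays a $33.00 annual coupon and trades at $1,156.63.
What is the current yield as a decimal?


Formula: Current yield = annual coupon / price
Substituting: CY = $33.00 / $1,156.63
CY = 0.028531

0.028531


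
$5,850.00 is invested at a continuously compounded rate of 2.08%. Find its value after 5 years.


Formula: FV = P * e^(r*t)
Exponent: r*t = 0.0208 * 5 = 0.104
e^(0.104) = 1.1096
FV = $5,850.00 * 1.1096 = $6,491.16

$6,491.16


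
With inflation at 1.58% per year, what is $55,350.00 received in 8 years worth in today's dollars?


Formula: Real value = nominal / (1 + inflation)^years
Price level: (1 + 0.0158)^8 = 1.133615
Real value = $55,350.00 / 1.133615 = $48,826.09

$48,826.09


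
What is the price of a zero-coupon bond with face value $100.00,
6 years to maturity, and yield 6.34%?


Formula: Price = FV / (1 + r)^n
Substituting: Price = $100.00 / (1 + 0.0634)^6
Discount factor: (1.0634)^6 = 1.446039
Price = $100.00 / 1.446039 = $69.15

$69.15


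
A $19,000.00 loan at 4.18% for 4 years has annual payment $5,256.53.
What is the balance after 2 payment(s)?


Formula: Balance = PV*(1+r)^k - PMT*((1+r)^k - 1)/r
Growth: (1 + 0.0418)^2 = 1.085347
Accumulated factor: ((1+r)^k - 1)/r = 2.0418
Balance = $19,000.00 * 1.085347 - $5,256.53 * 2.0418
Balance = $9,888.81

$9,888.81


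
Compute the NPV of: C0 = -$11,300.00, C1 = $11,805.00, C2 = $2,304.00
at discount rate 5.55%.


Formula: NPV = C0 + C1/(1+r) + C2/(1+r)^2
Discount C1: $11,805.00 / (1 + 0.0555) = $11,184.27
Discount C2: $2,304.00 / (1 + 0.0555)^2 = $2,068.07
NPV = -$11,300.00 + $11,184.27 + $2,068.07 = $1,952.35

$1,952.35


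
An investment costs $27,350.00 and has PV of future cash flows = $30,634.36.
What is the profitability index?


Formula: PI = PV(cash flows) / initial investment
Substituting: PI = $30,634.36 / $27,350.00
PI = 1.1201

1.1201


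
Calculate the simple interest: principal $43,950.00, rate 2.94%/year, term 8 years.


Formula: I = P * r * t
Substituting: I = $43,950.00 * 0.0294 * 8
Step: I = $43,950.00 * 0.2352
I = $10,337.04

$10,337.04


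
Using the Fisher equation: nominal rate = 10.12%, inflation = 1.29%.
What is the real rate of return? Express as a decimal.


Formula: (1 + r_real) = (1 + r_nom) / (1 + inflation)
Substituting: (1 + r_real) = 1.1012 / 1.0129
(1 + r_real) = 1.087175
r_real = 1.087175 - 1 = 0.087175

0.087175


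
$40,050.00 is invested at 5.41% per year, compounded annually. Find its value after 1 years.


Formula: FV = P * (1 + r)^n
Substituting: FV = $40,050.00 * (1 + 0.0541)^1
Growth factor: (1.0541)^1 = 1.0541
FV = $40,050.00 * 1.0541 = $42,216.71

$42,216.71


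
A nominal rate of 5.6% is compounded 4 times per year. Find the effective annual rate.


Formula: EAR = (1 + r/m)^m - 1
Period rate: r/m = 0.056 / 4 = 0.014
Compounding: (1 + 0.014)^4 = 1.057187
EAR = 1.057187 - 1 = 0.057187

0.057187


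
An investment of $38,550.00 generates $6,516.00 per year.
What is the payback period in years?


Formula: Payback = investment / annual cash flow
Substituting: Payback = $38,550.00 / $6,516.00
Payback = 5.9162 years

5.9162 years


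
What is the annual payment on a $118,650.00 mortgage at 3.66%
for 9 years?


Formula: PMT = PV * r / (1 - (1+r)^(-n))
Denominator: 1 - (1 + 0.0366)^(-9) = 0.276399
Numerator: $118,650.00 * 0.0366 = 4342.59
PMT = 4342.59 / 0.276399 = $15,711.31

$15,711.31


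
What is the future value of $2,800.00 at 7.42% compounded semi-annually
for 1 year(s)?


Formula: FV = P * (1 + r/m)^(m*t)
Period rate: r/m = 0.0742 / 2 = 0.0371
Total periods: m*t = 2 * 1 = 2
Growth factor: (1 + 0.0371)^2 = 1.075576
FV = $2,800.00 * 1.075576 = $3,011.61

$3,011.61


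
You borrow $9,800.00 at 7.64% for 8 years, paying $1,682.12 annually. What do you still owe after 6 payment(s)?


Formula: Balance = PV*(1+r)^k - PMT*((1+r)^k - 1)/r
Growth: (1 + 0.0764)^6 = 1.5554
Accumulated factor: ((1+r)^k - 1)/r = 7.269635
Balance = $9,800.00 * 1.5554 - $1,682.12 * 7.269635
Balance = $3,014.52

$3,014.52


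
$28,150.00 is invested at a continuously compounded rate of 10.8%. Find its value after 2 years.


Formula: FV = P * e^(r*t)
Exponent: r*t = 0.108 * 2 = 0.216
e^(0.216) = 1.241102
FV = $28,150.00 * 1.241102 = $34,937.03

$34,937.03


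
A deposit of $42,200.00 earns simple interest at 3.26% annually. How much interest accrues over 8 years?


Formula: I = P * r * t
Substituting: I = $42,200.00 * 0.0326 * 8
Step: I = $42,200.00 * 0.2608
I = $11,005.76

$11,005.76


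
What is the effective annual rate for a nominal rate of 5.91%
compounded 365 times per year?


Formula: EAR = (1 + r/m)^m - 1
Period rate: r/m = 0.0591 / 365 = 0.000162
Compounding: (1 + 0.000162)^365 = 1.060876
EAR = 1.060876 - 1 = 0.060876

0.060876


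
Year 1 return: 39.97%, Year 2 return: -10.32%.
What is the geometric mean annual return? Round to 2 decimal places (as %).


Formula: Geometric mean = ((1+r1)*(1+r2))^(1/2) - 1
Product: (1 + 0.3997) * (1 + -0.1032) = 1.3997 * 0.8968 = 1.255251
Square root: 1.255251^0.5 = 1.12038
Geometric mean = 1.12038 - 1 = 0.12038
As percentage: 12.04%

12.04%


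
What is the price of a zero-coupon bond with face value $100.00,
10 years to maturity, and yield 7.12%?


Formula: Price = FV / (1 + r)^n
Substituting: Price = $100.00 / (1 + 0.0712)^10
Discount factor: (1.0712)^10 = 1.989325
Price = $100.00 / 1.989325 = $50.27

$50.27


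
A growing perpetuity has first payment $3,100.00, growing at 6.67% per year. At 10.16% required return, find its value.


Formula: PV = C / (r - g)
Spread: r - g = 0.1016 - 0.0667 = 0.0349
Substituting: PV = $3,100.00 / 0.0349
PV = $88,825.21

$88,825.21


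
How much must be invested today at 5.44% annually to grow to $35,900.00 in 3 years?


Formula: PV = FV / (1 + r)^n
Substituting: PV = $35,900.00 / (1 + 0.0544)^3
Discount factor: (1.0544)^3 = 1.172239
PV = $35,900.00 / 1.172239 = $30,625.15

$30,625.15


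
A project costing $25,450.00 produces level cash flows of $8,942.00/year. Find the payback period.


Formula: Payback = investment / annual cash flow
Substituting: Payback = $25,450.00 / $8,942.00
Payback = 2.8461 years

2.8461 years


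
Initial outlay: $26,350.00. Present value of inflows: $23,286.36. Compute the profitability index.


Formula: PI = PV(cash flows) / initial investment
Substituting: PI = $23,286.36 / $26,350.00
PI = 0.8837

0.8837


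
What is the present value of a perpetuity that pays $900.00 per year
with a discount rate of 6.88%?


Formula: PV = C / r
Substituting: PV = $900.00 / 0.0688
PV = $13,081.40

$13,081.40


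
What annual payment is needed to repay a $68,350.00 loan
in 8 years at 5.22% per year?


Formula: PMT = PV * r / (1 - (1+r)^(-n))
Denominator: 1 - (1 + 0.0522)^(-8) = 0.3344
Numerator: $68,350.00 * 0.0522 = 3567.87
PMT = 3567.87 / 0.3344 = $10,669.48

$10,669.48


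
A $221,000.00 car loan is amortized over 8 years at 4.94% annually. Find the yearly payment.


Formula: PMT = PV * r / (1 - (1+r)^(-n))
Denominator: 1 - (1 + 0.0494)^(-8) = 0.320059
Numerator: $221,000.00 * 0.0494 = 10917.4
PMT = 10917.4 / 0.320059 = $34,110.63

$34,110.63


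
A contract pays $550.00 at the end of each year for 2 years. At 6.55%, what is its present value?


Formula: PV = PMT * (1 - (1+r)^(-n)) / r
Discount factor: (1 + 0.0655)^(-2) = 0.880832
Bracket: 1 - 0.880832 = 0.119168
PV = $550.00 * 0.119168 / 0.0655 = $1,000.65

$1,000.65


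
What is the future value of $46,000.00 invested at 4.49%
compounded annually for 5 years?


Formula: FV = P * (1 + r)^n
Substituting: FV = $46,000.00 * (1 + 0.0449)^5
Growth factor: (1.0449)^5 = 1.245586
FV = $46,000.00 * 1.245586 = $57,296.95

$57,296.95


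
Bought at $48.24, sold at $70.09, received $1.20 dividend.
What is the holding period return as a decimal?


Formula: HPR = (P1 - P0 + D) / P0
Gain: $70.09 - $48.24 + $1.20 = $23.05
HPR = $23.05 / $48.24 = 0.4778

0.4778


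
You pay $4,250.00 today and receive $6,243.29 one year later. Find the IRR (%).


Formula: IRR = C1/C0 - 1
Substituting: IRR = $6,243.29 / $4,250.00 - 1
Ratio: 1.469009 - 1 = 0.469009
IRR = 46.9009%

46.9009%


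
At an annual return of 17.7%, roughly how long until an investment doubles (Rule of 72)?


Formula: Years ≈ 72 / r
Substituting: Years ≈ 72 / 17.7
Years ≈ 4.1

4.1 years


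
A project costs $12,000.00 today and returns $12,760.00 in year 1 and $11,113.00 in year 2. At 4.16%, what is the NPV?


Formula: NPV = C0 + C1/(1+r) + C2/(1+r)^2
Discount C1: $12,760.00 / (1 + 0.0416) = $12,250.38
Discount C2: $11,113.00 / (1 + 0.0416)^2 = $10,243.05
NPV = -$12,000.00 + $12,250.38 + $10,243.05 = $10,493.44

$10,493.44


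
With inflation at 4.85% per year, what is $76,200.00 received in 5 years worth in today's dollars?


Formula: Real value = nominal / (1 + inflation)^years
Price level: (1 + 0.0485)^5 = 1.267191
Real value = $76,200.00 / 1.267191 = $60,132.99

$60,132.99


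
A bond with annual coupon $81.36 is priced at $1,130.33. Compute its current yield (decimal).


Formula: Current yield = annual coupon / price
Substituting: CY = $81.36 / $1,130.33
CY = 0.071979

0.071979


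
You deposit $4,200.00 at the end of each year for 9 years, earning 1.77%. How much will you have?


Formula: FV = PMT * ((1+r)^n - 1) / r
Growth factor: (1 + 0.0177)^9 = 1.171057
Numerator: 1.171057 - 1 = 0.171057
FV = $4,200.00 * 0.171057 / 0.0177 = $40,589.76

$40,589.76


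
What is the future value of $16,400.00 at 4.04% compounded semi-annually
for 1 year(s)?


Formula: FV = P * (1 + r/m)^(m*t)
Period rate: r/m = 0.0404 / 2 = 0.0202
Total periods: m*t = 2 * 1 = 2
Growth factor: (1 + 0.0202)^2 = 1.040808
FV = $16,400.00 * 1.040808 = $17,069.25

$17,069.25


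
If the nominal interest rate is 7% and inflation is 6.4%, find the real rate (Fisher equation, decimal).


Formula: (1 + r_real) = (1 + r_nom) / (1 + inflation)
Substituting: (1 + r_real) = 1.07 / 1.064
(1 + r_real) = 1.005639
r_real = 1.005639 - 1 = 0.005639

0.005639


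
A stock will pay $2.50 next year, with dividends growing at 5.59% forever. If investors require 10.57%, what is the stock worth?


Formula: P = D1 / (r - g)
Spread: r - g = 0.1057 - 0.0559 = 0.0498
Substituting: P = $2.50 / 0.0498
P = $50.20

$50.20


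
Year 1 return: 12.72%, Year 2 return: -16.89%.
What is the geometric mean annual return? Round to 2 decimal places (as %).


Formula: Geometric mean = ((1+r1)*(1+r2))^(1/2) - 1
Product: (1 + 0.1272) * (1 + -0.1689) = 1.1272 * 0.8311 = 0.936816
Square root: 0.936816^0.5 = 0.967893
Geometric mean = 0.967893 - 1 = -0.032107
As percentage: -3.21%

-3.21%


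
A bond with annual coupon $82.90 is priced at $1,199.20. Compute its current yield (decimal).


Formula: Current yield = annual coupon / price
Substituting: CY = $82.90 / $1,199.20
CY = 0.069129

0.069129


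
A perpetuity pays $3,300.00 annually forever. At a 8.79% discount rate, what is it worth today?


Formula: PV = C / r
Substituting: PV = $3,300.00 / 0.0879
PV = $37,542.66

$37,542.66


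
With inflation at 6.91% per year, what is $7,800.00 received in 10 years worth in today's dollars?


Formula: Real value = nominal / (1 + inflation)^years
Price level: (1 + 0.0691)^10 = 1.950668
Real value = $7,800.00 / 1.950668 = $3,998.63

$3,998.63


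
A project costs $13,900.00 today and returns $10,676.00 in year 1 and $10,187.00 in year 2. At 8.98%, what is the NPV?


Formula: NPV = C0 + C1/(1+r) + C2/(1+r)^2
Discount C1: $10,676.00 / (1 + 0.0898) = $9,796.29
Discount C2: $10,187.00 / (1 + 0.0898)^2 = $8,577.34
NPV = -$13,900.00 + $9,796.29 + $8,577.34 = $4,473.63

$4,473.63


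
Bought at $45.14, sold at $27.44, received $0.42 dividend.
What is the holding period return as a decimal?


Formula: HPR = (P1 - P0 + D) / P0
Gain: $27.44 - $45.14 + $0.42 = -$17.28
HPR = -$17.28 / $45.14 = -0.3828

-0.3828


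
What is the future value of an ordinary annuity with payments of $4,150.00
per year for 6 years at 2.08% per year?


Formula: FV = PMT * ((1+r)^n - 1) / r
Growth factor: (1 + 0.0208)^6 = 1.131472
Numerator: 1.131472 - 1 = 0.131472
FV = $4,150.00 * 0.131472 / 0.0208 = $26,231.27

$26,231.27


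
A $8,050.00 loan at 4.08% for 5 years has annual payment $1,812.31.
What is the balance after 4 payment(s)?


Formula: Balance = PV*(1+r)^k - PMT*((1+r)^k - 1)/r
Growth: (1 + 0.0408)^4 = 1.173462
Accumulated factor: ((1+r)^k - 1)/r = 4.251526
Balance = $8,050.00 * 1.173462 - $1,812.31 * 4.251526
Balance = $1,741.29

$1,741.29


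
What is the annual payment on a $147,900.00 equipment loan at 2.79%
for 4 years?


Formula: PMT = PV * r / (1 - (1+r)^(-n))
Denominator: 1 - (1 + 0.0279)^(-4) = 0.10423
Numerator: $147,900.00 * 0.0279 = 4126.41
PMT = 4126.41 / 0.10423 = $39,589.48

$39,589.48


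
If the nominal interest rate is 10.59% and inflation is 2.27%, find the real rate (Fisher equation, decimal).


Formula: (1 + r_real) = (1 + r_nom) / (1 + inflation)
Substituting: (1 + r_real) = 1.1059 / 1.0227
(1 + r_real) = 1.081353
r_real = 1.081353 - 1 = 0.081353

0.081353


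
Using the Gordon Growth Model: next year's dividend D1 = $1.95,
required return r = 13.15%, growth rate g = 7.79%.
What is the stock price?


Formula: P = D1 / (r - g)
Spread: r - g = 0.1315 - 0.0779 = 0.0536
Substituting: P = $1.95 / 0.0536
P = $36.38

$36.38


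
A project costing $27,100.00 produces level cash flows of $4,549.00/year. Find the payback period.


Formula: Payback = investment / annual cash flow
Substituting: Payback = $27,100.00 / $4,549.00
Payback = 5.9574 years

5.9574 years


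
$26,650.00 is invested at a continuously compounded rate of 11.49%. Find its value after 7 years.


Formula: FV = P * e^(r*t)
Exponent: r*t = 0.1149 * 7 = 0.8043
e^(0.8043) = 2.235131
FV = $26,650.00 * 2.235131 = $59,566.25

$59,566.25


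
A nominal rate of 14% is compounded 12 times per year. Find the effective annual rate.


Formula: EAR = (1 + r/m)^m - 1
Period rate: r/m = 0.14 / 12 = 0.011667
Compounding: (1 + 0.011667)^12 = 1.149342
EAR = 1.149342 - 1 = 0.149342

0.149342


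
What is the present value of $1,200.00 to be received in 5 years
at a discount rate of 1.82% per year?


Formula: PV = FV / (1 + r)^n
Substituting: PV = $1,200.00 / (1 + 0.0182)^5
Discount factor: (1.0182)^5 = 1.094373
PV = $1,200.00 / 1.094373 = $1,096.52

$1,096.52


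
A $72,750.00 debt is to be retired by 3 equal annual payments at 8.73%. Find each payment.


Formula: PMT = PV * r / (1 - (1+r)^(-n))
Denominator: 1 - (1 + 0.0873)^(-3) = 0.22205
Numerator: $72,750.00 * 0.0873 = 6351.075
PMT = 6351.075 / 0.22205 = $28,602.04

$28,602.04


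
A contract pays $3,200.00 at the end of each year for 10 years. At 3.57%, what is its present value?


Formula: PV = PMT * (1 - (1+r)^(-n)) / r
Discount factor: (1 + 0.0357)^(-10) = 0.704142
Bracket: 1 - 0.704142 = 0.295858
PV = $3,200.00 * 0.295858 / 0.0357 = $26,519.49

$26,519.49


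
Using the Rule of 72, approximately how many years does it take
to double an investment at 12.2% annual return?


Formula: Years ≈ 72 / r
Substituting: Years ≈ 72 / 12.2
Years ≈ 5.9

5.9 years


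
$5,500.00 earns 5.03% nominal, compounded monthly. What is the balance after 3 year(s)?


Formula: FV = P * (1 + r/m)^(m*t)
Period rate: r/m = 0.0503 / 12 = 0.004192
Total periods: m*t = 12 * 3 = 36
Growth factor: (1 + 0.004192)^36 = 1.162514
FV = $5,500.00 * 1.162514 = $6,393.83

$6,393.83


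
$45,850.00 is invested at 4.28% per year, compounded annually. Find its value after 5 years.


Formula: FV = P * (1 + r)^n
Substituting: FV = $45,850.00 * (1 + 0.0428)^5
Growth factor: (1.0428)^5 = 1.233119
FV = $45,850.00 * 1.233119 = $56,538.52

$56,538.52


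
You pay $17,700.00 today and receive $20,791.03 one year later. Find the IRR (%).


Formula: IRR = C1/C0 - 1
Substituting: IRR = $20,791.03 / $17,700.00 - 1
Ratio: 1.174634 - 1 = 0.174634
IRR = 17.4634%

17.4634%


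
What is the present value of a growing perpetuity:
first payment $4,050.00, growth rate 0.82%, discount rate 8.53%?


Formula: PV = C / (r - g)
Spread: r - g = 0.0853 - 0.0082 = 0.0771
Substituting: PV = $4,050.00 / 0.0771
PV = $52,529.18

$52,529.18


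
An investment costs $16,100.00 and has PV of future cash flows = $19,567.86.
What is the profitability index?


Formula: PI = PV(cash flows) / initial investment
Substituting: PI = $19,567.86 / $16,100.00
PI = 1.2154

1.2154


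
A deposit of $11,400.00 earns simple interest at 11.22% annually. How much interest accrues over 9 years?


Formula: I = P * r * t
Substituting: I = $11,400.00 * 0.1122 * 9
Step: I = $11,400.00 * 1.0098
I = $11,511.72

$11,511.72


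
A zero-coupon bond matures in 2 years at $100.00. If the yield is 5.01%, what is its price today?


Formula: Price = FV / (1 + r)^n
Substituting: Price = $100.00 / (1 + 0.0501)^2
Discount factor: (1.0501)^2 = 1.10271
Price = $100.00 / 1.10271 = $90.69

$90.69


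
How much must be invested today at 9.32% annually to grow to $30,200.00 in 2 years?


Formula: PV = FV / (1 + r)^n
Substituting: PV = $30,200.00 / (1 + 0.0932)^2
Discount factor: (1.0932)^2 = 1.195086
PV = $30,200.00 / 1.195086 = $25,270.14

$25,270.14


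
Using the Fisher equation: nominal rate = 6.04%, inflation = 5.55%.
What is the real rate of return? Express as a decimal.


Formula: (1 + r_real) = (1 + r_nom) / (1 + inflation)
Substituting: (1 + r_real) = 1.0604 / 1.0555
(1 + r_real) = 1.004642
r_real = 1.004642 - 1 = 0.004642

0.004642


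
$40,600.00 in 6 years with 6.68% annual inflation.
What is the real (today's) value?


Formula: Real value = nominal / (1 + inflation)^years
Price level: (1 + 0.0668)^6 = 1.474002
Real value = $40,600.00 / 1.474002 = $27,544.06

$27,544.06


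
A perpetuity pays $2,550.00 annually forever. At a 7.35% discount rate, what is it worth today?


Formula: PV = C / r
Substituting: PV = $2,550.00 / 0.0735
PV = $34,693.88

$34,693.88


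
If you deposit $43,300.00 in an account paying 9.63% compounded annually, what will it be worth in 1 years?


Formula: FV = P * (1 + r)^n
Substituting: FV = $43,300.00 * (1 + 0.0963)^1
Growth factor: (1.0963)^1 = 1.0963
FV = $43,300.00 * 1.0963 = $47,469.79

$47,469.79


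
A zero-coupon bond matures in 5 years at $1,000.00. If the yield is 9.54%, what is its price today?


Formula: Price = FV / (1 + r)^n
Substituting: Price = $1,000.00 / (1 + 0.0954)^5
Discount factor: (1.0954)^5 = 1.577116
Price = $1,000.00 / 1.577116 = $634.07

$634.07


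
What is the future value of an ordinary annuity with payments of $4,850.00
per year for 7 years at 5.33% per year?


Formula: FV = PMT * ((1+r)^n - 1) / r
Growth factor: (1 + 0.0533)^7 = 1.43835
Numerator: 1.43835 - 1 = 0.43835
FV = $4,850.00 * 0.43835 / 0.0533 = $39,887.39

$39,887.39


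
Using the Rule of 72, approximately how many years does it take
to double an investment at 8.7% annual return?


Formula: Years ≈ 72 / r
Substituting: Years ≈ 72 / 8.7
Years ≈ 8.3

8.3 years


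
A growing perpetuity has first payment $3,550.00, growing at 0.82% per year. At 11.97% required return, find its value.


Formula: PV = C / (r - g)
Spread: r - g = 0.1197 - 0.0082 = 0.1115
Substituting: PV = $3,550.00 / 0.1115
PV = $31,838.57

$31,838.57


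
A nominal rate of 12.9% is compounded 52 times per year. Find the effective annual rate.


Formula: EAR = (1 + r/m)^m - 1
Period rate: r/m = 0.129 / 52 = 0.002481
Compounding: (1 + 0.002481)^52 = 1.137508
EAR = 1.137508 - 1 = 0.137508

0.137508


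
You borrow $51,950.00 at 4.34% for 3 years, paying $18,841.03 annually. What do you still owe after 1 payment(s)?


Formula: Balance = PV*(1+r)^k - PMT*((1+r)^k - 1)/r
Growth: (1 + 0.0434)^1 = 1.0434
Accumulated factor: ((1+r)^k - 1)/r = 1.0
Balance = $51,950.00 * 1.0434 - $18,841.03 * 1.0
Balance = $35,363.60

$35,363.60


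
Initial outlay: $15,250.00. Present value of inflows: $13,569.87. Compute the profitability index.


Formula: PI = PV(cash flows) / initial investment
Substituting: PI = $13,569.87 / $15,250.00
PI = 0.8898

0.8898


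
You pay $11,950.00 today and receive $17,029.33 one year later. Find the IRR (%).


Formula: IRR = C1/C0 - 1
Substituting: IRR = $17,029.33 / $11,950.00 - 1
Ratio: 1.425049 - 1 = 0.425049
IRR = 42.5049%

42.5049%


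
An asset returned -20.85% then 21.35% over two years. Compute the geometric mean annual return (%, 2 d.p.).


Formula: Geometric mean = ((1+r1)*(1+r2))^(1/2) - 1
Product: (1 + -0.2085) * (1 + 0.2135) = 0.7915 * 1.2135 = 0.960485
Square root: 0.960485^0.5 = 0.980043
Geometric mean = 0.980043 - 1 = -0.019957
As percentage: -2.00%

-2.00%


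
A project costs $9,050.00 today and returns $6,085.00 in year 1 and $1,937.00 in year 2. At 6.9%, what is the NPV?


Formula: NPV = C0 + C1/(1+r) + C2/(1+r)^2
Discount C1: $6,085.00 / (1 + 0.069) = $5,692.24
Discount C2: $1,937.00 / (1 + 0.069)^2 = $1,695.02
NPV = -$9,050.00 + $5,692.24 + $1,695.02 = -$1,662.75

-$1,662.75


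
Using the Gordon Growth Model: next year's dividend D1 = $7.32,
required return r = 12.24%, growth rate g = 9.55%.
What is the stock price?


Formula: P = D1 / (r - g)
Spread: r - g = 0.1224 - 0.0955 = 0.0269
Substituting: P = $7.32 / 0.0269
P = $272.12

$272.12


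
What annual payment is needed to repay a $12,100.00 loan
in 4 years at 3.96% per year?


Formula: PMT = PV * r / (1 - (1+r)^(-n))
Denominator: 1 - (1 + 0.0396)^(-4) = 0.143879
Numerator: $12,100.00 * 0.0396 = 479.16
PMT = 479.16 / 0.143879 = $3,330.29

$3,330.29


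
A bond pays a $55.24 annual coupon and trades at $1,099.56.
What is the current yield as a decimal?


Formula: Current yield = annual coupon / price
Substituting: CY = $55.24 / $1,099.56
CY = 0.050238

0.050238


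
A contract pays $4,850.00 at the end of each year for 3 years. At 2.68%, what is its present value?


Formula: PV = PMT * (1 - (1+r)^(-n)) / r
Discount factor: (1 + 0.0268)^(-3) = 0.923724
Bracket: 1 - 0.923724 = 0.076276
PV = $4,850.00 * 0.076276 / 0.0268 = $13,803.61

$13,803.61


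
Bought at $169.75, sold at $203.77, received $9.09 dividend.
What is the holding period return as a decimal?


Formula: HPR = (P1 - P0 + D) / P0
Gain: $203.77 - $169.75 + $9.09 = $43.11
HPR = $43.11 / $169.75 = 0.254

0.254


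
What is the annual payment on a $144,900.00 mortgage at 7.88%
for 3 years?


Formula: PMT = PV * r / (1 - (1+r)^(-n))
Denominator: 1 - (1 + 0.0788)^(-3) = 0.203516
Numerator: $144,900.00 * 0.0788 = 11418.12
PMT = 11418.12 / 0.203516 = $56,104.35

$56,104.35


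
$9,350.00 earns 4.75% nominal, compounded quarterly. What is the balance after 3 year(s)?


Formula: FV = P * (1 + r/m)^(m*t)
Period rate: r/m = 0.0475 / 4 = 0.011875
Total periods: m*t = 4 * 3 = 12
Growth factor: (1 + 0.011875)^12 = 1.152185
FV = $9,350.00 * 1.152185 = $10,772.93

$10,772.93


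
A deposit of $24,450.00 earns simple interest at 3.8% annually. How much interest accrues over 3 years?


Formula: I = P * r * t
Substituting: I = $24,450.00 * 0.038 * 3
Step: I = $24,450.00 * 0.114
I = $2,787.30

$2,787.30


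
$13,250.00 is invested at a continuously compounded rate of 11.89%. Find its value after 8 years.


Formula: FV = P * e^(r*t)
Exponent: r*t = 0.1189 * 8 = 0.9512
e^(0.9512) = 2.588814
FV = $13,250.00 * 2.588814 = $34,301.79

$34,301.79


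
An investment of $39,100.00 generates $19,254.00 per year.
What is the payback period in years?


Formula: Payback = investment / annual cash flow
Substituting: Payback = $39,100.00 / $19,254.00
Payback = 2.0307 years

2.0307 years


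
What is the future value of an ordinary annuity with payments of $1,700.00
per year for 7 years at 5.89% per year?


Formula: FV = PMT * ((1+r)^n - 1) / r
Growth factor: (1 + 0.0589)^7 = 1.492742
Numerator: 1.492742 - 1 = 0.492742
FV = $1,700.00 * 0.492742 / 0.0589 = $14,221.74

$14,221.74


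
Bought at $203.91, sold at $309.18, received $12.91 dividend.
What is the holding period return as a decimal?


Formula: HPR = (P1 - P0 + D) / P0
Gain: $309.18 - $203.91 + $12.91 = $118.18
HPR = $118.18 / $203.91 = 0.5796

0.5796


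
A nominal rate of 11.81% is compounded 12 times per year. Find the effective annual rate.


Formula: EAR = (1 + r/m)^m - 1
Period rate: r/m = 0.1181 / 12 = 0.009842
Compounding: (1 + 0.009842)^12 = 1.124707
EAR = 1.124707 - 1 = 0.124707

0.124707


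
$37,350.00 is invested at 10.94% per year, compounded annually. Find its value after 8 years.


Formula: FV = P * (1 + r)^n
Substituting: FV = $37,350.00 * (1 + 0.1094)^8
Growth factor: (1.1094)^8 = 2.294591
FV = $37,350.00 * 2.294591 = $85,702.98

$85,702.98


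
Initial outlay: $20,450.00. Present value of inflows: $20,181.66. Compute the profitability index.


Formula: PI = PV(cash flows) / initial investment
Substituting: PI = $20,181.66 / $20,450.00
PI = 0.9869

0.9869


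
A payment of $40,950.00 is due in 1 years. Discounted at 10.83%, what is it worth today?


Formula: PV = FV / (1 + r)^n
Substituting: PV = $40,950.00 / (1 + 0.1083)^1
Discount factor: (1.1083)^1 = 1.1083
PV = $40,950.00 / 1.1083 = $36,948.48

$36,948.48
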